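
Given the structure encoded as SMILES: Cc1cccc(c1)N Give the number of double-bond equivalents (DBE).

4

Molecular formula: C7H9N.
DoU = (2C + 2 + N − H − X) / 2, where X is the halogen count and O/S are ignored.
    = (2·7 + 2 + 1 − 9 − 0) / 2 = 8 / 2 = 4.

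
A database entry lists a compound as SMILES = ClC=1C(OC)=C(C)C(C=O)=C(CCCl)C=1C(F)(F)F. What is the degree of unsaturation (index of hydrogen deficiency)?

5

Degree of unsaturation = (number of rings) + (number of π bonds).
Ring closures in the SMILES: 1.
π bonds: 4 double bonds (each 1 DoU) → 4 DoU from unsaturation.
Total DoU = 1 + 4 = 5.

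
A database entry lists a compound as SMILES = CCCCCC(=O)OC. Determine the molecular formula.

Walk through each heavy atom and fill implicit hydrogens from standard valence (C 4, N 3, O 2, S 2, halogen 1):
  atom 1: C, bond orders sum to 1 (valence 4) → 3 H
  atom 2: C, bond orders sum to 2 (valence 4) → 2 H
  atom 3: C, bond orders sum to 2 (valence 4) → 2 H
  atom 4: C, bond orders sum to 2 (valence 4) → 2 H
  atom 5: C, bond orders sum to 2 (valence 4) → 2 H
  atom 6: C, bond orders sum to 4 (valence 4) → 0 H
  atom 7: O, bond orders sum to 2 (valence 2) → 0 H
  atom 8: O, bond orders sum to 2 (valence 2) → 0 H
  atom 9: C, bond orders sum to 1 (valence 4) → 3 H
Totals → C:7, H:14, O:2.
In Hill order: C7H14O2.

C7H14O2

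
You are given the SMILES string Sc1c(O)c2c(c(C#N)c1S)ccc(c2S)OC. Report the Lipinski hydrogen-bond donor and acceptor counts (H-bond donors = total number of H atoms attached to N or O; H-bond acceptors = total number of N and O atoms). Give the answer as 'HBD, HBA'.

Donors: find every N or O and count the H atoms it carries.
  atom 4 (O): bond orders sum to 1 → 1 H
  atom 9 (N): bond orders sum to 3 → 0 H
  atom 17 (O): bond orders sum to 2 → 0 H
Lipinski HBD = 1.
Acceptors: N atoms = 1, O atoms = 2 → HBA = 3.

1, 3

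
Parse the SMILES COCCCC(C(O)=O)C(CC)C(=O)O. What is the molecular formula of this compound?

Walk through each heavy atom and fill implicit hydrogens from standard valence (C 4, N 3, O 2, S 2, halogen 1):
  atom 1: C, bond orders sum to 1 (valence 4) → 3 H
  atom 2: O, bond orders sum to 2 (valence 2) → 0 H
  atom 3: C, bond orders sum to 2 (valence 4) → 2 H
  atom 4: C, bond orders sum to 2 (valence 4) → 2 H
  atom 5: C, bond orders sum to 2 (valence 4) → 2 H
  atom 6: C, bond orders sum to 3 (valence 4) → 1 H
  atom 7: C, bond orders sum to 4 (valence 4) → 0 H
  atom 8: O, bond orders sum to 1 (valence 2) → 1 H
  atom 9: O, bond orders sum to 2 (valence 2) → 0 H
  atom 10: C, bond orders sum to 3 (valence 4) → 1 H
  atom 11: C, bond orders sum to 2 (valence 4) → 2 H
  atom 12: C, bond orders sum to 1 (valence 4) → 3 H
  atom 13: C, bond orders sum to 4 (valence 4) → 0 H
  atom 14: O, bond orders sum to 2 (valence 2) → 0 H
  atom 15: O, bond orders sum to 1 (valence 2) → 1 H
Totals → C:10, H:18, O:5.
In Hill order: C10H18O5.

C10H18O5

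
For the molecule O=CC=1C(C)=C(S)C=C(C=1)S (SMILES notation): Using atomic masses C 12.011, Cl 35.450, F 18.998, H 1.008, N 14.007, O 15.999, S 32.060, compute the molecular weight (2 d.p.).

First, the molecular formula is C8H8OS2 (counting implicit H from valence).
  C: 8 × 12.011 = 96.088
  H: 8 × 1.008 = 8.064
  O: 1 × 15.999 = 15.999
  S: 2 × 32.060 = 64.120
Sum: 8×12.011 + 8×1.008 + 1×15.999 + 2×32.060 = 184.271 → 184.27 g/mol.

184.27 g/mol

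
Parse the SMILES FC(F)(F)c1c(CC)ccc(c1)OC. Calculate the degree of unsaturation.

4

Molecular formula: C10H11F3O.
DoU = (2C + 2 + N − H − X) / 2, where X is the halogen count and O/S are ignored.
    = (2·10 + 2 + 0 − 11 − 3) / 2 = 8 / 2 = 4.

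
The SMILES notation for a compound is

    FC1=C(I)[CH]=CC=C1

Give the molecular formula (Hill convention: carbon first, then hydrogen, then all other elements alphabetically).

C6H4FI

Walk through each heavy atom and fill implicit hydrogens from standard valence (C 4, N 3, O 2, S 2, halogen 1):
  atom 1: F (halogen, monovalent) → 0 H
  atom 2: C, bond orders sum to 4 (valence 4) → 0 H
  atom 3: C, bond orders sum to 4 (valence 4) → 0 H
  atom 4: I (halogen, monovalent) → 0 H
  atom 5: C with explicit H count 1
  atom 6: C, bond orders sum to 3 (valence 4) → 1 H
  atom 7: C, bond orders sum to 3 (valence 4) → 1 H
  atom 8: C, bond orders sum to 3 (valence 4) → 1 H
Totals → C:6, H:4, F:1, I:1.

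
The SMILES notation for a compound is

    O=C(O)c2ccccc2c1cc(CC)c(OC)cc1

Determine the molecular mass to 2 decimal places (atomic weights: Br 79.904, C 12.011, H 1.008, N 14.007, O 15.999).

256.30 g/mol

First, the molecular formula is C16H16O3 (counting implicit H from valence).
  C: 16 × 12.011 = 192.176
  H: 16 × 1.008 = 16.128
  O: 3 × 15.999 = 47.997
Sum: 16×12.011 + 16×1.008 + 3×15.999 = 256.301 → 256.30 g/mol.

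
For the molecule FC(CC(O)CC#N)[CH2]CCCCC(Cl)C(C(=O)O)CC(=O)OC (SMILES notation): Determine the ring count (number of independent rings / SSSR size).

0

In SMILES, each pair of matching ring-closure digits denotes one ring-closing bond; the number of such bonds equals the number of independent rings.
Ring-closure bonds here: 0.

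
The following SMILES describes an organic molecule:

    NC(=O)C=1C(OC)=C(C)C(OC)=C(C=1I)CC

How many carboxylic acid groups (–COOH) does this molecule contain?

0

Scan the SMILES for the carboxylic acid motif — none present.
Groups that are present: 1 amide, 2 ether.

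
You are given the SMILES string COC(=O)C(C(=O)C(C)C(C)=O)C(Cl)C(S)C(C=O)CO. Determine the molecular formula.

C13H19ClO6S

Walk through each heavy atom and fill implicit hydrogens from standard valence (C 4, N 3, O 2, S 2, halogen 1):
  atom 1: C, bond orders sum to 1 (valence 4) → 3 H
  atom 2: O, bond orders sum to 2 (valence 2) → 0 H
  atom 3: C, bond orders sum to 4 (valence 4) → 0 H
  atom 4: O, bond orders sum to 2 (valence 2) → 0 H
  atom 5: C, bond orders sum to 3 (valence 4) → 1 H
  atom 6: C, bond orders sum to 4 (valence 4) → 0 H
  atom 7: O, bond orders sum to 2 (valence 2) → 0 H
  atom 8: C, bond orders sum to 3 (valence 4) → 1 H
  atom 9: C, bond orders sum to 1 (valence 4) → 3 H
  atom 10: C, bond orders sum to 4 (valence 4) → 0 H
  atom 11: C, bond orders sum to 1 (valence 4) → 3 H
  atom 12: O, bond orders sum to 2 (valence 2) → 0 H
  atom 13: C, bond orders sum to 3 (valence 4) → 1 H
  atom 14: Cl (halogen, monovalent) → 0 H
  atom 15: C, bond orders sum to 3 (valence 4) → 1 H
  atom 16: S, bond orders sum to 1 (valence 2) → 1 H
  atom 17: C, bond orders sum to 3 (valence 4) → 1 H
  atom 18: C, bond orders sum to 3 (valence 4) → 1 H
  atom 19: O, bond orders sum to 2 (valence 2) → 0 H
  atom 20: C, bond orders sum to 2 (valence 4) → 2 H
  atom 21: O, bond orders sum to 1 (valence 2) → 1 H
Totals → C:13, H:19, Cl:1, O:6, S:1.
In Hill order: C13H19ClO6S.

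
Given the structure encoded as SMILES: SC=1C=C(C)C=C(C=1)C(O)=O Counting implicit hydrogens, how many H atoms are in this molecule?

Walk through each heavy atom and fill implicit hydrogens from standard valence (C 4, N 3, O 2, S 2, halogen 1):
  atom 1: S, bond orders sum to 1 (valence 2) → 1 H
  atom 2: C, bond orders sum to 4 (valence 4) → 0 H
  atom 3: C, bond orders sum to 3 (valence 4) → 1 H
  atom 4: C, bond orders sum to 4 (valence 4) → 0 H
  atom 5: C, bond orders sum to 1 (valence 4) → 3 H
  atom 6: C, bond orders sum to 3 (valence 4) → 1 H
  atom 7: C, bond orders sum to 4 (valence 4) → 0 H
  atom 8: C, bond orders sum to 3 (valence 4) → 1 H
  atom 9: C, bond orders sum to 4 (valence 4) → 0 H
  atom 10: O, bond orders sum to 1 (valence 2) → 1 H
  atom 11: O, bond orders sum to 2 (valence 2) → 0 H
Total hydrogens: 8.

8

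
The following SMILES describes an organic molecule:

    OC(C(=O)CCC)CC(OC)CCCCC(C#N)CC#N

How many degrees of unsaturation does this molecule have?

Degree of unsaturation = (number of rings) + (number of π bonds).
Ring closures in the SMILES: 0.
π bonds: 1 double bond (each 1 DoU), 2 triple bonds (each 2 DoU) → 5 DoU from unsaturation.
Total DoU = 0 + 5 = 5.

5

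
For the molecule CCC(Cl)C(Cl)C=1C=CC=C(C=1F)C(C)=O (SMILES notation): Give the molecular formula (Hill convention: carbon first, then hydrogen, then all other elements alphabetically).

C12H13Cl2FO

Walk through each heavy atom and fill implicit hydrogens from standard valence (C 4, N 3, O 2, S 2, halogen 1):
  atom 1: C, bond orders sum to 1 (valence 4) → 3 H
  atom 2: C, bond orders sum to 2 (valence 4) → 2 H
  atom 3: C, bond orders sum to 3 (valence 4) → 1 H
  atom 4: Cl (halogen, monovalent) → 0 H
  atom 5: C, bond orders sum to 3 (valence 4) → 1 H
  atom 6: Cl (halogen, monovalent) → 0 H
  atom 7: C, bond orders sum to 4 (valence 4) → 0 H
  atom 8: C, bond orders sum to 3 (valence 4) → 1 H
  atom 9: C, bond orders sum to 3 (valence 4) → 1 H
  atom 10: C, bond orders sum to 3 (valence 4) → 1 H
  atom 11: C, bond orders sum to 4 (valence 4) → 0 H
  atom 12: C, bond orders sum to 4 (valence 4) → 0 H
  atom 13: F (halogen, monovalent) → 0 H
  atom 14: C, bond orders sum to 4 (valence 4) → 0 H
  atom 15: C, bond orders sum to 1 (valence 4) → 3 H
  atom 16: O, bond orders sum to 2 (valence 2) → 0 H
Totals → C:12, H:13, Cl:2, F:1, O:1.
In Hill order: C12H13Cl2FO.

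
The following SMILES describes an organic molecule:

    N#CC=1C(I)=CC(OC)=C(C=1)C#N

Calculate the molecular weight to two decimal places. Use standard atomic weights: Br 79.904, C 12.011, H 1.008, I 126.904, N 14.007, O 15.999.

284.06 g/mol

First, the molecular formula is C9H5IN2O (counting implicit H from valence).
  C: 9 × 12.011 = 108.099
  H: 5 × 1.008 = 5.040
  I: 1 × 126.904 = 126.904
  N: 2 × 14.007 = 28.014
  O: 1 × 15.999 = 15.999
Sum: 9×12.011 + 5×1.008 + 1×126.904 + 2×14.007 + 1×15.999 = 284.056 → 284.06 g/mol.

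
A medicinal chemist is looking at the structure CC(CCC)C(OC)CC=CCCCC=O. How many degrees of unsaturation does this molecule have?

Degree of unsaturation = (number of rings) + (number of π bonds).
Ring closures in the SMILES: 0.
π bonds: 2 double bonds (each 1 DoU) → 2 DoU from unsaturation.
Total DoU = 0 + 2 = 2.

2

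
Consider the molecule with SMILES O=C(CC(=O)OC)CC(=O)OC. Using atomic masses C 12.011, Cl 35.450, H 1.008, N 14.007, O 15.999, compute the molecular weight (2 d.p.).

174.15 g/mol

First, the molecular formula is C7H10O5 (counting implicit H from valence).
  C: 7 × 12.011 = 84.077
  H: 10 × 1.008 = 10.080
  O: 5 × 15.999 = 79.995
Sum: 7×12.011 + 10×1.008 + 5×15.999 = 174.152 → 174.15 g/mol.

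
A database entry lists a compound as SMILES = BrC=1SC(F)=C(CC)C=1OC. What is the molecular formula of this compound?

Walk through each heavy atom and fill implicit hydrogens from standard valence (C 4, N 3, O 2, S 2, halogen 1):
  atom 1: Br (halogen, monovalent) → 0 H
  atom 2: C, bond orders sum to 4 (valence 4) → 0 H
  atom 3: S, bond orders sum to 2 (valence 2) → 0 H
  atom 4: C, bond orders sum to 4 (valence 4) → 0 H
  atom 5: F (halogen, monovalent) → 0 H
  atom 6: C, bond orders sum to 4 (valence 4) → 0 H
  atom 7: C, bond orders sum to 2 (valence 4) → 2 H
  atom 8: C, bond orders sum to 1 (valence 4) → 3 H
  atom 9: C, bond orders sum to 4 (valence 4) → 0 H
  atom 10: O, bond orders sum to 2 (valence 2) → 0 H
  atom 11: C, bond orders sum to 1 (valence 4) → 3 H
Totals → C:7, H:8, Br:1, F:1, O:1, S:1.
In Hill order: C7H8BrFOS.

C7H8BrFOS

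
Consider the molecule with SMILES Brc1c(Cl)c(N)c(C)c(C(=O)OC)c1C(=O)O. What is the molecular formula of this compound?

C10H9BrClNO4

Walk through each heavy atom and fill implicit hydrogens from standard valence (C 4, N 3, O 2, S 2, halogen 1); for lowercase aromatic atoms, an aromatic c carries 1 H when it has two neighbours and 0 H with three, and aromatic n carries 0 H:
  atom 1: Br (halogen, monovalent) → 0 H
  atom 2: aromatic c, 3 neighbours → 0 H
  atom 3: aromatic c, 3 neighbours → 0 H
  atom 4: Cl (halogen, monovalent) → 0 H
  atom 5: aromatic c, 3 neighbours → 0 H
  atom 6: N, bond orders sum to 1 (valence 3) → 2 H
  atom 7: aromatic c, 3 neighbours → 0 H
  atom 8: C, bond orders sum to 1 (valence 4) → 3 H
  atom 9: aromatic c, 3 neighbours → 0 H
  atom 10: C, bond orders sum to 4 (valence 4) → 0 H
  atom 11: O, bond orders sum to 2 (valence 2) → 0 H
  atom 12: O, bond orders sum to 2 (valence 2) → 0 H
  atom 13: C, bond orders sum to 1 (valence 4) → 3 H
  atom 14: aromatic c, 3 neighbours → 0 H
  atom 15: C, bond orders sum to 4 (valence 4) → 0 H
  atom 16: O, bond orders sum to 2 (valence 2) → 0 H
  atom 17: O, bond orders sum to 1 (valence 2) → 1 H
Totals → C:10, H:9, Br:1, Cl:1, N:1, O:4.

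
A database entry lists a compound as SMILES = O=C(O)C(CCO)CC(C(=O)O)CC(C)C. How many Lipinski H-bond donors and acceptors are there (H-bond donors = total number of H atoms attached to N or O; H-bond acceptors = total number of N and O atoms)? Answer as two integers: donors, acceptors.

Donors: find every N or O and count the H atoms it carries.
  atom 1 (O): bond orders sum to 2 → 0 H
  atom 3 (O): bond orders sum to 1 → 1 H
  atom 7 (O): bond orders sum to 1 → 1 H
  atom 11 (O): bond orders sum to 2 → 0 H
  atom 12 (O): bond orders sum to 1 → 1 H
Lipinski HBD = 3.
Acceptors: N atoms = 0, O atoms = 5 → HBA = 5.

3, 5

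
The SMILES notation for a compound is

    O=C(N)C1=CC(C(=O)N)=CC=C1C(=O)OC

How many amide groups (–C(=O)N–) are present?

The amide motif appears at heavy-atom positions 2, 7 in the SMILES.
Other groups present: 1 ester.
Amide count: 2.

2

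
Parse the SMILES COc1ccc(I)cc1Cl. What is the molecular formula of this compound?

C7H6ClIO

Walk through each heavy atom and fill implicit hydrogens from standard valence (C 4, N 3, O 2, S 2, halogen 1); for lowercase aromatic atoms, an aromatic c carries 1 H when it has two neighbours and 0 H with three, and aromatic n carries 0 H:
  atom 1: C, bond orders sum to 1 (valence 4) → 3 H
  atom 2: O, bond orders sum to 2 (valence 2) → 0 H
  atom 3: aromatic c, 3 neighbours → 0 H
  atom 4: aromatic c, 2 neighbours → 1 H
  atom 5: aromatic c, 2 neighbours → 1 H
  atom 6: aromatic c, 3 neighbours → 0 H
  atom 7: I (halogen, monovalent) → 0 H
  atom 8: aromatic c, 2 neighbours → 1 H
  atom 9: aromatic c, 3 neighbours → 0 H
  atom 10: Cl (halogen, monovalent) → 0 H
Totals → C:7, H:6, Cl:1, I:1, O:1.
In Hill order: C7H6ClIO.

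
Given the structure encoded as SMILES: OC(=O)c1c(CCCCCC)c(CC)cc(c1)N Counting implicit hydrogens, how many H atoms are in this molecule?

Walk through each heavy atom and fill implicit hydrogens from standard valence (C 4, N 3, O 2, S 2, halogen 1); for lowercase aromatic atoms, an aromatic c carries 1 H when it has two neighbours and 0 H with three, and aromatic n carries 0 H:
  atom 1: O, bond orders sum to 1 (valence 2) → 1 H
  atom 2: C, bond orders sum to 4 (valence 4) → 0 H
  atom 3: O, bond orders sum to 2 (valence 2) → 0 H
  atom 4: aromatic c, 3 neighbours → 0 H
  atom 5: aromatic c, 3 neighbours → 0 H
  atom 6: C, bond orders sum to 2 (valence 4) → 2 H
  atom 7: C, bond orders sum to 2 (valence 4) → 2 H
  atom 8: C, bond orders sum to 2 (valence 4) → 2 H
  atom 9: C, bond orders sum to 2 (valence 4) → 2 H
  atom 10: C, bond orders sum to 2 (valence 4) → 2 H
  atom 11: C, bond orders sum to 1 (valence 4) → 3 H
  atom 12: aromatic c, 3 neighbours → 0 H
  atom 13: C, bond orders sum to 2 (valence 4) → 2 H
  atom 14: C, bond orders sum to 1 (valence 4) → 3 H
  atom 15: aromatic c, 2 neighbours → 1 H
  atom 16: aromatic c, 3 neighbours → 0 H
  atom 17: aromatic c, 2 neighbours → 1 H
  atom 18: N, bond orders sum to 1 (valence 3) → 2 H
Total hydrogens: 23.

23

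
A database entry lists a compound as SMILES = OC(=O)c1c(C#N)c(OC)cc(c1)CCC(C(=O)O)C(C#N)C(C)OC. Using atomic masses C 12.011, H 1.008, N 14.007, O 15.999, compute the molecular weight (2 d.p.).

First, the molecular formula is C18H20N2O6 (counting implicit H from valence).
  C: 18 × 12.011 = 216.198
  H: 20 × 1.008 = 20.160
  N: 2 × 14.007 = 28.014
  O: 6 × 15.999 = 95.994
Sum: 18×12.011 + 20×1.008 + 2×14.007 + 6×15.999 = 360.366 → 360.37 g/mol.

360.37 g/mol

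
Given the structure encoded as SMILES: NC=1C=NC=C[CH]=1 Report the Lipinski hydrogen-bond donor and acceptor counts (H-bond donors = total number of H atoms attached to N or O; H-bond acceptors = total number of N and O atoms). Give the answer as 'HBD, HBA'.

2, 2

Donors: find every N or O and count the H atoms it carries.
  atom 1 (N): bond orders sum to 1 → 2 H
  atom 4 (N): bond orders sum to 3 → 0 H
Lipinski HBD = 2.
Acceptors: N atoms = 2, O atoms = 0 → HBA = 2.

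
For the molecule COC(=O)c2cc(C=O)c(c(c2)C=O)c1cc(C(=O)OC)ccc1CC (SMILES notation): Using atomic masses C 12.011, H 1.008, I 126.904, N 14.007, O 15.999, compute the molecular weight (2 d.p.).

354.36 g/mol

First, the molecular formula is C20H18O6 (counting implicit H from valence).
  C: 20 × 12.011 = 240.220
  H: 18 × 1.008 = 18.144
  O: 6 × 15.999 = 95.994
Sum: 20×12.011 + 18×1.008 + 6×15.999 = 354.358 → 354.36 g/mol.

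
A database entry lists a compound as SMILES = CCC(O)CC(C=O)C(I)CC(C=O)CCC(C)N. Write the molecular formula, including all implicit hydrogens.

C14H26INO3

Walk through each heavy atom and fill implicit hydrogens from standard valence (C 4, N 3, O 2, S 2, halogen 1):
  atom 1: C, bond orders sum to 1 (valence 4) → 3 H
  atom 2: C, bond orders sum to 2 (valence 4) → 2 H
  atom 3: C, bond orders sum to 3 (valence 4) → 1 H
  atom 4: O, bond orders sum to 1 (valence 2) → 1 H
  atom 5: C, bond orders sum to 2 (valence 4) → 2 H
  atom 6: C, bond orders sum to 3 (valence 4) → 1 H
  atom 7: C, bond orders sum to 3 (valence 4) → 1 H
  atom 8: O, bond orders sum to 2 (valence 2) → 0 H
  atom 9: C, bond orders sum to 3 (valence 4) → 1 H
  atom 10: I (halogen, monovalent) → 0 H
  atom 11: C, bond orders sum to 2 (valence 4) → 2 H
  atom 12: C, bond orders sum to 3 (valence 4) → 1 H
  atom 13: C, bond orders sum to 3 (valence 4) → 1 H
  atom 14: O, bond orders sum to 2 (valence 2) → 0 H
  atom 15: C, bond orders sum to 2 (valence 4) → 2 H
  atom 16: C, bond orders sum to 2 (valence 4) → 2 H
  atom 17: C, bond orders sum to 3 (valence 4) → 1 H
  atom 18: C, bond orders sum to 1 (valence 4) → 3 H
  atom 19: N, bond orders sum to 1 (valence 3) → 2 H
Totals → C:14, H:26, I:1, N:1, O:3.
In Hill order: C14H26INO3.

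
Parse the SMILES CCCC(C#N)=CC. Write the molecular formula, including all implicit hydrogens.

Walk through each heavy atom and fill implicit hydrogens from standard valence (C 4, N 3, O 2, S 2, halogen 1):
  atom 1: C, bond orders sum to 1 (valence 4) → 3 H
  atom 2: C, bond orders sum to 2 (valence 4) → 2 H
  atom 3: C, bond orders sum to 2 (valence 4) → 2 H
  atom 4: C, bond orders sum to 4 (valence 4) → 0 H
  atom 5: C, bond orders sum to 4 (valence 4) → 0 H
  atom 6: N, bond orders sum to 3 (valence 3) → 0 H
  atom 7: C, bond orders sum to 3 (valence 4) → 1 H
  atom 8: C, bond orders sum to 1 (valence 4) → 3 H
Totals → C:7, H:11, N:1.

C7H11N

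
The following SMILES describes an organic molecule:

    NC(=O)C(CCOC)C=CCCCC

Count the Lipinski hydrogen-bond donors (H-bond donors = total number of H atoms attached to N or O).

Donors: find every N or O and count the H atoms it carries.
  atom 1 (N): bond orders sum to 1 → 2 H
  atom 3 (O): bond orders sum to 2 → 0 H
  atom 7 (O): bond orders sum to 2 → 0 H
Lipinski HBD = 2.

2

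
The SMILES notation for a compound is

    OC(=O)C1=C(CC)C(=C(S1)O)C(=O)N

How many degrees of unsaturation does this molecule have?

Molecular formula: C8H9NO4S.
DoU = (2C + 2 + N − H − X) / 2, where X is the halogen count and O/S are ignored.
    = (2·8 + 2 + 1 − 9 − 0) / 2 = 10 / 2 = 5.

5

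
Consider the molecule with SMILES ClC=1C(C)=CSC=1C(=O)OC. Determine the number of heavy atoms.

Every atom symbol written in the SMILES (organic subset) is one heavy atom; implicit H are not written.
Heavy atoms by element → C:7, Cl:1, O:2, S:1.
Total: 11.

11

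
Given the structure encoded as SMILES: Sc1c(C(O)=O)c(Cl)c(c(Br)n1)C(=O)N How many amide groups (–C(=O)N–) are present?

1

The amide motif appears at heavy-atom position 13 in the SMILES.
Other groups present: 1 carboxylic acid, 1 thiol.
Amide count: 1.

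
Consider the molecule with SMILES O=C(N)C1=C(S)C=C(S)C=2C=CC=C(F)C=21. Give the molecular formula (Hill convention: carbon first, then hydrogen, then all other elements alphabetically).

Walk through each heavy atom and fill implicit hydrogens from standard valence (C 4, N 3, O 2, S 2, halogen 1):
  atom 1: O, bond orders sum to 2 (valence 2) → 0 H
  atom 2: C, bond orders sum to 4 (valence 4) → 0 H
  atom 3: N, bond orders sum to 1 (valence 3) → 2 H
  atom 4: C, bond orders sum to 4 (valence 4) → 0 H
  atom 5: C, bond orders sum to 4 (valence 4) → 0 H
  atom 6: S, bond orders sum to 1 (valence 2) → 1 H
  atom 7: C, bond orders sum to 3 (valence 4) → 1 H
  atom 8: C, bond orders sum to 4 (valence 4) → 0 H
  atom 9: S, bond orders sum to 1 (valence 2) → 1 H
  atom 10: C, bond orders sum to 4 (valence 4) → 0 H
  atom 11: C, bond orders sum to 3 (valence 4) → 1 H
  atom 12: C, bond orders sum to 3 (valence 4) → 1 H
  atom 13: C, bond orders sum to 3 (valence 4) → 1 H
  atom 14: C, bond orders sum to 4 (valence 4) → 0 H
  atom 15: F (halogen, monovalent) → 0 H
  atom 16: C, bond orders sum to 4 (valence 4) → 0 H
Totals → C:11, H:8, F:1, N:1, O:1, S:2.
In Hill order: C11H8FNOS2.

C11H8FNOS2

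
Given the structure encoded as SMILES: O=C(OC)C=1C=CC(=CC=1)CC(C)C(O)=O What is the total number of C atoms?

Count every carbon token in the SMILES (each C, including those in ring-closure positions and inside branches).
Carbon count: 12.

12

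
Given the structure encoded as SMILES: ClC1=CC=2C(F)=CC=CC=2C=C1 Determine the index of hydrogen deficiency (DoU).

7

Molecular formula: C10H6ClF.
DoU = (2C + 2 + N − H − X) / 2, where X is the halogen count and O/S are ignored.
    = (2·10 + 2 + 0 − 6 − 2) / 2 = 14 / 2 = 7.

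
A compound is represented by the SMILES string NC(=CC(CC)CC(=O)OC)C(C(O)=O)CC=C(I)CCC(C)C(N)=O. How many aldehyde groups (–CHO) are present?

Scan the SMILES for the aldehyde motif — none present.
Groups that are present: 2 alkene, 1 amide, 1 carboxylic acid, 1 ester, 1 primary amine.

0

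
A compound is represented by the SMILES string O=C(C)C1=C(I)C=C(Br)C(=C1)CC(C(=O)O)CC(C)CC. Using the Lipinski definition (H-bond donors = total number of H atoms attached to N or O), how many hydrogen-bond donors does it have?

Donors: find every N or O and count the H atoms it carries.
  atom 1 (O): bond orders sum to 2 → 0 H
  atom 15 (O): bond orders sum to 2 → 0 H
  atom 16 (O): bond orders sum to 1 → 1 H
Lipinski HBD = 1.

1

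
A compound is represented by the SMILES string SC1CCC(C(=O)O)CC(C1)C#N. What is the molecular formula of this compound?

C9H13NO2S

Walk through each heavy atom and fill implicit hydrogens from standard valence (C 4, N 3, O 2, S 2, halogen 1):
  atom 1: S, bond orders sum to 1 (valence 2) → 1 H
  atom 2: C, bond orders sum to 3 (valence 4) → 1 H
  atom 3: C, bond orders sum to 2 (valence 4) → 2 H
  atom 4: C, bond orders sum to 2 (valence 4) → 2 H
  atom 5: C, bond orders sum to 3 (valence 4) → 1 H
  atom 6: C, bond orders sum to 4 (valence 4) → 0 H
  atom 7: O, bond orders sum to 2 (valence 2) → 0 H
  atom 8: O, bond orders sum to 1 (valence 2) → 1 H
  atom 9: C, bond orders sum to 2 (valence 4) → 2 H
  atom 10: C, bond orders sum to 3 (valence 4) → 1 H
  atom 11: C, bond orders sum to 2 (valence 4) → 2 H
  atom 12: C, bond orders sum to 4 (valence 4) → 0 H
  atom 13: N, bond orders sum to 3 (valence 3) → 0 H
Totals → C:9, H:13, N:1, O:2, S:1.
In Hill order: C9H13NO2S.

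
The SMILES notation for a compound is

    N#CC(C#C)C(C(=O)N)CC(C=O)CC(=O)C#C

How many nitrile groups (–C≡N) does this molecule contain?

1

The nitrile motif appears at heavy-atom position 2 in the SMILES.
Other groups present: 1 aldehyde, 2 alkyne, 1 amide, 1 ketone.
Nitrile count: 1.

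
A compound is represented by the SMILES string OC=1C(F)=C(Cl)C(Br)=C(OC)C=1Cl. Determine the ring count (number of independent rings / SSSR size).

1

In SMILES, each pair of matching ring-closure digits denotes one ring-closing bond; the number of such bonds equals the number of independent rings.
Ring-closure bonds here: 1.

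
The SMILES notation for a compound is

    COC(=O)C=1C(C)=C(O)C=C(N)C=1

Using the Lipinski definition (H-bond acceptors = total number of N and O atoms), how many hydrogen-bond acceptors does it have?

4

N atoms: 1; O atoms: 3.
Lipinski HBA = 1 + 3 = 4.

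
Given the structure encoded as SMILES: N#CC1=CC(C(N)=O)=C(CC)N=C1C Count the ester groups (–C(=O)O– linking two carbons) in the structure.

0

Scan the SMILES for the ester motif — none present.
Groups that are present: 1 amide, 1 nitrile.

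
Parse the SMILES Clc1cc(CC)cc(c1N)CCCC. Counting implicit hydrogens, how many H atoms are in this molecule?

18

Walk through each heavy atom and fill implicit hydrogens from standard valence (C 4, N 3, O 2, S 2, halogen 1); for lowercase aromatic atoms, an aromatic c carries 1 H when it has two neighbours and 0 H with three, and aromatic n carries 0 H:
  atom 1: Cl (halogen, monovalent) → 0 H
  atom 2: aromatic c, 3 neighbours → 0 H
  atom 3: aromatic c, 2 neighbours → 1 H
  atom 4: aromatic c, 3 neighbours → 0 H
  atom 5: C, bond orders sum to 2 (valence 4) → 2 H
  atom 6: C, bond orders sum to 1 (valence 4) → 3 H
  atom 7: aromatic c, 2 neighbours → 1 H
  atom 8: aromatic c, 3 neighbours → 0 H
  atom 9: aromatic c, 3 neighbours → 0 H
  atom 10: N, bond orders sum to 1 (valence 3) → 2 H
  atom 11: C, bond orders sum to 2 (valence 4) → 2 H
  atom 12: C, bond orders sum to 2 (valence 4) → 2 H
  atom 13: C, bond orders sum to 2 (valence 4) → 2 H
  atom 14: C, bond orders sum to 1 (valence 4) → 3 H
Total hydrogens: 18.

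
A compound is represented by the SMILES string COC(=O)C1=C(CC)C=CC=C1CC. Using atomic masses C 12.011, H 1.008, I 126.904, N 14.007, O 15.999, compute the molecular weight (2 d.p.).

First, the molecular formula is C12H16O2 (counting implicit H from valence).
  C: 12 × 12.011 = 144.132
  H: 16 × 1.008 = 16.128
  O: 2 × 15.999 = 31.998
Sum: 12×12.011 + 16×1.008 + 2×15.999 = 192.258 → 192.26 g/mol.

192.26 g/mol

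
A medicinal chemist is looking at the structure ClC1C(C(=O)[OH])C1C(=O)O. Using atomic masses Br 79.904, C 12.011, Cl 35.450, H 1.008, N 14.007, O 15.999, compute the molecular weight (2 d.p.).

First, the molecular formula is C5H5ClO4 (counting implicit H from valence).
  C: 5 × 12.011 = 60.055
  Cl: 1 × 35.450 = 35.450
  H: 5 × 1.008 = 5.040
  O: 4 × 15.999 = 63.996
Sum: 5×12.011 + 1×35.450 + 5×1.008 + 4×15.999 = 164.541 → 164.54 g/mol.

164.54 g/mol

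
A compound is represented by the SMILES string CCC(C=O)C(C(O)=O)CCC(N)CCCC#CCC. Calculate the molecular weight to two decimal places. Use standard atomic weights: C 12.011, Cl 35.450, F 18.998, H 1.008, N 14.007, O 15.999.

First, the molecular formula is C16H27NO3 (counting implicit H from valence).
  C: 16 × 12.011 = 192.176
  H: 27 × 1.008 = 27.216
  N: 1 × 14.007 = 14.007
  O: 3 × 15.999 = 47.997
Sum: 16×12.011 + 27×1.008 + 1×14.007 + 3×15.999 = 281.396 → 281.40 g/mol.

281.40 g/mol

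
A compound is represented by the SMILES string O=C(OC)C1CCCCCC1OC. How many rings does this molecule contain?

In SMILES, each pair of matching ring-closure digits denotes one ring-closing bond; the number of such bonds equals the number of independent rings.
Ring-closure bonds here: 1.

1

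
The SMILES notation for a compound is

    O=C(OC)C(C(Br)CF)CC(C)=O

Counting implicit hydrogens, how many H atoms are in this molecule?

Walk through each heavy atom and fill implicit hydrogens from standard valence (C 4, N 3, O 2, S 2, halogen 1):
  atom 1: O, bond orders sum to 2 (valence 2) → 0 H
  atom 2: C, bond orders sum to 4 (valence 4) → 0 H
  atom 3: O, bond orders sum to 2 (valence 2) → 0 H
  atom 4: C, bond orders sum to 1 (valence 4) → 3 H
  atom 5: C, bond orders sum to 3 (valence 4) → 1 H
  atom 6: C, bond orders sum to 3 (valence 4) → 1 H
  atom 7: Br (halogen, monovalent) → 0 H
  atom 8: C, bond orders sum to 2 (valence 4) → 2 H
  atom 9: F (halogen, monovalent) → 0 H
  atom 10: C, bond orders sum to 2 (valence 4) → 2 H
  atom 11: C, bond orders sum to 4 (valence 4) → 0 H
  atom 12: C, bond orders sum to 1 (valence 4) → 3 H
  atom 13: O, bond orders sum to 2 (valence 2) → 0 H
Total hydrogens: 12.

12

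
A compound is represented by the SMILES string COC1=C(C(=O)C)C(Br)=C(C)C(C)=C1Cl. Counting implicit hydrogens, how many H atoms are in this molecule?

12

Walk through each heavy atom and fill implicit hydrogens from standard valence (C 4, N 3, O 2, S 2, halogen 1):
  atom 1: C, bond orders sum to 1 (valence 4) → 3 H
  atom 2: O, bond orders sum to 2 (valence 2) → 0 H
  atom 3: C, bond orders sum to 4 (valence 4) → 0 H
  atom 4: C, bond orders sum to 4 (valence 4) → 0 H
  atom 5: C, bond orders sum to 4 (valence 4) → 0 H
  atom 6: O, bond orders sum to 2 (valence 2) → 0 H
  atom 7: C, bond orders sum to 1 (valence 4) → 3 H
  atom 8: C, bond orders sum to 4 (valence 4) → 0 H
  atom 9: Br (halogen, monovalent) → 0 H
  atom 10: C, bond orders sum to 4 (valence 4) → 0 H
  atom 11: C, bond orders sum to 1 (valence 4) → 3 H
  atom 12: C, bond orders sum to 4 (valence 4) → 0 H
  atom 13: C, bond orders sum to 1 (valence 4) → 3 H
  atom 14: C, bond orders sum to 4 (valence 4) → 0 H
  atom 15: Cl (halogen, monovalent) → 0 H
Total hydrogens: 12.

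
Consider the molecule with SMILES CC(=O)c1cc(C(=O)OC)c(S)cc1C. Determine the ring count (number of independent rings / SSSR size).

In SMILES, each pair of matching ring-closure digits denotes one ring-closing bond; the number of such bonds equals the number of independent rings.
Ring-closure bonds here: 1.

1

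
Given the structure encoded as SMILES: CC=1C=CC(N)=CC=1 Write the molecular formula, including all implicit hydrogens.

C7H9N

Walk through each heavy atom and fill implicit hydrogens from standard valence (C 4, N 3, O 2, S 2, halogen 1):
  atom 1: C, bond orders sum to 1 (valence 4) → 3 H
  atom 2: C, bond orders sum to 4 (valence 4) → 0 H
  atom 3: C, bond orders sum to 3 (valence 4) → 1 H
  atom 4: C, bond orders sum to 3 (valence 4) → 1 H
  atom 5: C, bond orders sum to 4 (valence 4) → 0 H
  atom 6: N, bond orders sum to 1 (valence 3) → 2 H
  atom 7: C, bond orders sum to 3 (valence 4) → 1 H
  atom 8: C, bond orders sum to 3 (valence 4) → 1 H
Totals → C:7, H:9, N:1.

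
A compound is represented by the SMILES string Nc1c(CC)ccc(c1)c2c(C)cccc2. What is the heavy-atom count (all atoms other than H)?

16

Every atom symbol written in the SMILES (organic subset) is one heavy atom; implicit H are not written.
Heavy atoms by element → C:15, N:1.
Total: 16.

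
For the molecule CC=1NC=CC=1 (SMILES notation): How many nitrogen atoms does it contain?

1

Scan the SMILES for N atoms (remember two-letter symbols like Cl and Br are single atoms).
Nitrogen count: 1.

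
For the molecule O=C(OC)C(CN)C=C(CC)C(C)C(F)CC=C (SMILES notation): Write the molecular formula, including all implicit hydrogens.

C14H24FNO2

Walk through each heavy atom and fill implicit hydrogens from standard valence (C 4, N 3, O 2, S 2, halogen 1):
  atom 1: O, bond orders sum to 2 (valence 2) → 0 H
  atom 2: C, bond orders sum to 4 (valence 4) → 0 H
  atom 3: O, bond orders sum to 2 (valence 2) → 0 H
  atom 4: C, bond orders sum to 1 (valence 4) → 3 H
  atom 5: C, bond orders sum to 3 (valence 4) → 1 H
  atom 6: C, bond orders sum to 2 (valence 4) → 2 H
  atom 7: N, bond orders sum to 1 (valence 3) → 2 H
  atom 8: C, bond orders sum to 3 (valence 4) → 1 H
  atom 9: C, bond orders sum to 4 (valence 4) → 0 H
  atom 10: C, bond orders sum to 2 (valence 4) → 2 H
  atom 11: C, bond orders sum to 1 (valence 4) → 3 H
  atom 12: C, bond orders sum to 3 (valence 4) → 1 H
  atom 13: C, bond orders sum to 1 (valence 4) → 3 H
  atom 14: C, bond orders sum to 3 (valence 4) → 1 H
  atom 15: F (halogen, monovalent) → 0 H
  atom 16: C, bond orders sum to 2 (valence 4) → 2 H
  atom 17: C, bond orders sum to 3 (valence 4) → 1 H
  atom 18: C, bond orders sum to 2 (valence 4) → 2 H
Totals → C:14, H:24, F:1, N:1, O:2.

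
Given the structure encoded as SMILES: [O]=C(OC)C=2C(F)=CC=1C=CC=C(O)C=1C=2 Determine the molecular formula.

Walk through each heavy atom and fill implicit hydrogens from standard valence (C 4, N 3, O 2, S 2, halogen 1):
  atom 1: O with explicit H count 0
  atom 2: C, bond orders sum to 4 (valence 4) → 0 H
  atom 3: O, bond orders sum to 2 (valence 2) → 0 H
  atom 4: C, bond orders sum to 1 (valence 4) → 3 H
  atom 5: C, bond orders sum to 4 (valence 4) → 0 H
  atom 6: C, bond orders sum to 4 (valence 4) → 0 H
  atom 7: F (halogen, monovalent) → 0 H
  atom 8: C, bond orders sum to 3 (valence 4) → 1 H
  atom 9: C, bond orders sum to 4 (valence 4) → 0 H
  atom 10: C, bond orders sum to 3 (valence 4) → 1 H
  atom 11: C, bond orders sum to 3 (valence 4) → 1 H
  atom 12: C, bond orders sum to 3 (valence 4) → 1 H
  atom 13: C, bond orders sum to 4 (valence 4) → 0 H
  atom 14: O, bond orders sum to 1 (valence 2) → 1 H
  atom 15: C, bond orders sum to 4 (valence 4) → 0 H
  atom 16: C, bond orders sum to 3 (valence 4) → 1 H
Totals → C:12, H:9, F:1, O:3.

C12H9FO3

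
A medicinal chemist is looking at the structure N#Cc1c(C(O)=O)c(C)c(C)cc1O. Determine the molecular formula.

Walk through each heavy atom and fill implicit hydrogens from standard valence (C 4, N 3, O 2, S 2, halogen 1); for lowercase aromatic atoms, an aromatic c carries 1 H when it has two neighbours and 0 H with three, and aromatic n carries 0 H:
  atom 1: N, bond orders sum to 3 (valence 3) → 0 H
  atom 2: C, bond orders sum to 4 (valence 4) → 0 H
  atom 3: aromatic c, 3 neighbours → 0 H
  atom 4: aromatic c, 3 neighbours → 0 H
  atom 5: C, bond orders sum to 4 (valence 4) → 0 H
  atom 6: O, bond orders sum to 1 (valence 2) → 1 H
  atom 7: O, bond orders sum to 2 (valence 2) → 0 H
  atom 8: aromatic c, 3 neighbours → 0 H
  atom 9: C, bond orders sum to 1 (valence 4) → 3 H
  atom 10: aromatic c, 3 neighbours → 0 H
  atom 11: C, bond orders sum to 1 (valence 4) → 3 H
  atom 12: aromatic c, 2 neighbours → 1 H
  atom 13: aromatic c, 3 neighbours → 0 H
  atom 14: O, bond orders sum to 1 (valence 2) → 1 H
Totals → C:10, H:9, N:1, O:3.

C10H9NO3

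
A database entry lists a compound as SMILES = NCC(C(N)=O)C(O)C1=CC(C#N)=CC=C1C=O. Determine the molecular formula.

C12H13N3O3

Walk through each heavy atom and fill implicit hydrogens from standard valence (C 4, N 3, O 2, S 2, halogen 1):
  atom 1: N, bond orders sum to 1 (valence 3) → 2 H
  atom 2: C, bond orders sum to 2 (valence 4) → 2 H
  atom 3: C, bond orders sum to 3 (valence 4) → 1 H
  atom 4: C, bond orders sum to 4 (valence 4) → 0 H
  atom 5: N, bond orders sum to 1 (valence 3) → 2 H
  atom 6: O, bond orders sum to 2 (valence 2) → 0 H
  atom 7: C, bond orders sum to 3 (valence 4) → 1 H
  atom 8: O, bond orders sum to 1 (valence 2) → 1 H
  atom 9: C, bond orders sum to 4 (valence 4) → 0 H
  atom 10: C, bond orders sum to 3 (valence 4) → 1 H
  atom 11: C, bond orders sum to 4 (valence 4) → 0 H
  atom 12: C, bond orders sum to 4 (valence 4) → 0 H
  atom 13: N, bond orders sum to 3 (valence 3) → 0 H
  atom 14: C, bond orders sum to 3 (valence 4) → 1 H
  atom 15: C, bond orders sum to 3 (valence 4) → 1 H
  atom 16: C, bond orders sum to 4 (valence 4) → 0 H
  atom 17: C, bond orders sum to 3 (valence 4) → 1 H
  atom 18: O, bond orders sum to 2 (valence 2) → 0 H
Totals → C:12, H:13, N:3, O:3.
In Hill order: C12H13N3O3.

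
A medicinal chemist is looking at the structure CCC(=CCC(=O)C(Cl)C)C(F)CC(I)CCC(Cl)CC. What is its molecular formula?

Walk through each heavy atom and fill implicit hydrogens from standard valence (C 4, N 3, O 2, S 2, halogen 1):
  atom 1: C, bond orders sum to 1 (valence 4) → 3 H
  atom 2: C, bond orders sum to 2 (valence 4) → 2 H
  atom 3: C, bond orders sum to 4 (valence 4) → 0 H
  atom 4: C, bond orders sum to 3 (valence 4) → 1 H
  atom 5: C, bond orders sum to 2 (valence 4) → 2 H
  atom 6: C, bond orders sum to 4 (valence 4) → 0 H
  atom 7: O, bond orders sum to 2 (valence 2) → 0 H
  atom 8: C, bond orders sum to 3 (valence 4) → 1 H
  atom 9: Cl (halogen, monovalent) → 0 H
  atom 10: C, bond orders sum to 1 (valence 4) → 3 H
  atom 11: C, bond orders sum to 3 (valence 4) → 1 H
  atom 12: F (halogen, monovalent) → 0 H
  atom 13: C, bond orders sum to 2 (valence 4) → 2 H
  atom 14: C, bond orders sum to 3 (valence 4) → 1 H
  atom 15: I (halogen, monovalent) → 0 H
  atom 16: C, bond orders sum to 2 (valence 4) → 2 H
  atom 17: C, bond orders sum to 2 (valence 4) → 2 H
  atom 18: C, bond orders sum to 3 (valence 4) → 1 H
  atom 19: Cl (halogen, monovalent) → 0 H
  atom 20: C, bond orders sum to 2 (valence 4) → 2 H
  atom 21: C, bond orders sum to 1 (valence 4) → 3 H
Totals → C:16, H:26, Cl:2, F:1, I:1, O:1.
In Hill order: C16H26Cl2FIO.

C16H26Cl2FIO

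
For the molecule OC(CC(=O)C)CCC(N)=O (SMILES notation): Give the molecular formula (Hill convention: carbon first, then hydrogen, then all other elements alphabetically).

C7H13NO3

Walk through each heavy atom and fill implicit hydrogens from standard valence (C 4, N 3, O 2, S 2, halogen 1):
  atom 1: O, bond orders sum to 1 (valence 2) → 1 H
  atom 2: C, bond orders sum to 3 (valence 4) → 1 H
  atom 3: C, bond orders sum to 2 (valence 4) → 2 H
  atom 4: C, bond orders sum to 4 (valence 4) → 0 H
  atom 5: O, bond orders sum to 2 (valence 2) → 0 H
  atom 6: C, bond orders sum to 1 (valence 4) → 3 H
  atom 7: C, bond orders sum to 2 (valence 4) → 2 H
  atom 8: C, bond orders sum to 2 (valence 4) → 2 H
  atom 9: C, bond orders sum to 4 (valence 4) → 0 H
  atom 10: N, bond orders sum to 1 (valence 3) → 2 H
  atom 11: O, bond orders sum to 2 (valence 2) → 0 H
Totals → C:7, H:13, N:1, O:3.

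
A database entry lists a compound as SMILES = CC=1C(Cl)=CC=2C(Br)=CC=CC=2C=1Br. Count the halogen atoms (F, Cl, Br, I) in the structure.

3

Halogen atoms appear at heavy-atom positions 4, 8, 14 (2×Br, 1×Cl).
Halogen count: 3.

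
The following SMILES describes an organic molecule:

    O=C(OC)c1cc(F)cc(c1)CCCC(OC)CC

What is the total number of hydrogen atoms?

21

Walk through each heavy atom and fill implicit hydrogens from standard valence (C 4, N 3, O 2, S 2, halogen 1); for lowercase aromatic atoms, an aromatic c carries 1 H when it has two neighbours and 0 H with three, and aromatic n carries 0 H:
  atom 1: O, bond orders sum to 2 (valence 2) → 0 H
  atom 2: C, bond orders sum to 4 (valence 4) → 0 H
  atom 3: O, bond orders sum to 2 (valence 2) → 0 H
  atom 4: C, bond orders sum to 1 (valence 4) → 3 H
  atom 5: aromatic c, 3 neighbours → 0 H
  atom 6: aromatic c, 2 neighbours → 1 H
  atom 7: aromatic c, 3 neighbours → 0 H
  atom 8: F (halogen, monovalent) → 0 H
  atom 9: aromatic c, 2 neighbours → 1 H
  atom 10: aromatic c, 3 neighbours → 0 H
  atom 11: aromatic c, 2 neighbours → 1 H
  atom 12: C, bond orders sum to 2 (valence 4) → 2 H
  atom 13: C, bond orders sum to 2 (valence 4) → 2 H
  atom 14: C, bond orders sum to 2 (valence 4) → 2 H
  atom 15: C, bond orders sum to 3 (valence 4) → 1 H
  atom 16: O, bond orders sum to 2 (valence 2) → 0 H
  atom 17: C, bond orders sum to 1 (valence 4) → 3 H
  atom 18: C, bond orders sum to 2 (valence 4) → 2 H
  atom 19: C, bond orders sum to 1 (valence 4) → 3 H
Total hydrogens: 21.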